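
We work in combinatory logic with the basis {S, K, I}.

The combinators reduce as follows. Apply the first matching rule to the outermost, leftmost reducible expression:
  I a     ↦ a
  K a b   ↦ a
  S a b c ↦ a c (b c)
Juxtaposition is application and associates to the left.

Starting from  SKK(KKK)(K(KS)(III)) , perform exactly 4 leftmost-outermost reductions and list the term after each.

Answer: after 4 steps: K(KS)

Working:
  start: SKK(KKK)(K(KS)(III))
  →1  K(KKK)(K(KKK))(K(KS)(III))
  →2  KKK(K(KS)(III))
  →3  K(K(KS)(III))
  →4  K(KS)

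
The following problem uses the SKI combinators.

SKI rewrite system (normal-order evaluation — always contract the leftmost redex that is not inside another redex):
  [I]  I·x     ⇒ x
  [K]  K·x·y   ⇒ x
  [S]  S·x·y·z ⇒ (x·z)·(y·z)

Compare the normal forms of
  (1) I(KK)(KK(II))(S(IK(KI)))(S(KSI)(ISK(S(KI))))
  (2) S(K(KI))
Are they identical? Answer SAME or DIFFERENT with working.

Term A:
  start: I(KK)(KK(II))(S(IK(KI)))(S(KSI)(ISK(S(KI))))
  →1  KK(KK(II))(S(IK(KI)))(S(KSI)(ISK(S(KI))))
  →2  K(S(IK(KI)))(S(KSI)(ISK(S(KI))))
  →3  S(IK(KI))
  →4  S(K(KI))

Term B:
  start: S(K(KI))

Answer: SAME — A ⇓ S(K(KI)), B ⇓ S(K(KI))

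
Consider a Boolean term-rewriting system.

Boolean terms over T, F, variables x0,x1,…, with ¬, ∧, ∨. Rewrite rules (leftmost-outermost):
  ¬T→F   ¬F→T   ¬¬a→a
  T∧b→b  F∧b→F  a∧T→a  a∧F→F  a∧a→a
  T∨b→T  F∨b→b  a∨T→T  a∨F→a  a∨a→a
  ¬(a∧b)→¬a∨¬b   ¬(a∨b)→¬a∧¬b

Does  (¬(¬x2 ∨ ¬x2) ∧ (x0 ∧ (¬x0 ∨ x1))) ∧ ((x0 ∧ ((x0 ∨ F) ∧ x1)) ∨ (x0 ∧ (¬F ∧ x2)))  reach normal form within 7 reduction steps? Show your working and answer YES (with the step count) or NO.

Answer: YES — reaches normal form (x2 ∧ (x0 ∧ (¬x0 ∨ x1))) ∧ ((x0 ∧ (x0 ∧ x1)) ∨ (x0 ∧ x2)) in 6 ≤ 7 steps

Reduction:
  start: (¬(¬x2 ∨ ¬x2) ∧ (x0 ∧ (¬x0 ∨ x1))) ∧ ((x0 ∧ ((x0 ∨ F) ∧ x1)) ∨ (x0 ∧ (¬F ∧ x2)))
  [1] ((¬¬x2 ∧ ¬¬x2) ∧ (x0 ∧ (¬x0 ∨ x1))) ∧ ((x0 ∧ ((x0 ∨ F) ∧ x1)) ∨ (x0 ∧ (¬F ∧ x2)))
  [2] (¬¬x2 ∧ (x0 ∧ (¬x0 ∨ x1))) ∧ ((x0 ∧ ((x0 ∨ F) ∧ x1)) ∨ (x0 ∧ (¬F ∧ x2)))
  [3] (x2 ∧ (x0 ∧ (¬x0 ∨ x1))) ∧ ((x0 ∧ ((x0 ∨ F) ∧ x1)) ∨ (x0 ∧ (¬F ∧ x2)))
  [4] (x2 ∧ (x0 ∧ (¬x0 ∨ x1))) ∧ ((x0 ∧ (x0 ∧ x1)) ∨ (x0 ∧ (¬F ∧ x2)))
  [5] (x2 ∧ (x0 ∧ (¬x0 ∨ x1))) ∧ ((x0 ∧ (x0 ∧ x1)) ∨ (x0 ∧ (T ∧ x2)))
  [6] (x2 ∧ (x0 ∧ (¬x0 ∨ x1))) ∧ ((x0 ∧ (x0 ∧ x1)) ∨ (x0 ∧ x2))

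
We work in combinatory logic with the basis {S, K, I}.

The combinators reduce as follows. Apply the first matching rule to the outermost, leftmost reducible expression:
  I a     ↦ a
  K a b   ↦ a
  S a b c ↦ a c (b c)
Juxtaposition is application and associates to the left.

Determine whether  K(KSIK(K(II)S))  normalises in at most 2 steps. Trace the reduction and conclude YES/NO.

  start: K(KSIK(K(II)S))
  →1  K(SK(K(II)S))
  →2  K(SK(II))

Answer: NO — after 2 steps the term is K(SK(II)), not yet normal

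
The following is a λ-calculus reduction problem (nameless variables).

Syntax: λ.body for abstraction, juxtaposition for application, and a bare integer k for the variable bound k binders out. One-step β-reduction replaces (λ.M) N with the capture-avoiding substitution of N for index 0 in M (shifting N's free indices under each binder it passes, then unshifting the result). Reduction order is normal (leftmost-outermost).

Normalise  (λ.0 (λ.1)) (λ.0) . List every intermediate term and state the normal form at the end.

  start: (λ.0 (λ.1)) (λ.0)
  →1  (λ.0) (λ.λ.0)
  →2  λ.λ.0

Answer: normal form = λ.λ.0  (in 2 steps)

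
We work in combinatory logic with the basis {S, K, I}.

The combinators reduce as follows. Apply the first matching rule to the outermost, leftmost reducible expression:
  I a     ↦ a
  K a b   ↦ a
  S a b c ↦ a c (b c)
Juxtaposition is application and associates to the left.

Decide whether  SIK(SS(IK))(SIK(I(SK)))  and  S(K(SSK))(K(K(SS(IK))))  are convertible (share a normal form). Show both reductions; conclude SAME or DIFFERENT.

Term A:
  start: SIK(SS(IK))(SIK(I(SK)))
  →1  I(SS(IK))(K(SS(IK)))(SIK(I(SK)))
  →2  SS(IK)(K(SS(IK)))(SIK(I(SK)))
  →3  S(K(SS(IK)))(IK(K(SS(IK))))(SIK(I(SK)))
  →4  K(SS(IK))(SIK(I(SK)))(IK(K(SS(IK)))(SIK(I(SK))))
  →5  SS(IK)(IK(K(SS(IK)))(SIK(I(SK))))
  →6  S(IK(K(SS(IK)))(SIK(I(SK))))(IK(IK(K(SS(IK)))(SIK(I(SK)))))
  →7  S(K(K(SS(IK)))(SIK(I(SK))))(IK(IK(K(SS(IK)))(SIK(I(SK)))))
  →8  S(K(SS(IK)))(IK(IK(K(SS(IK)))(SIK(I(SK)))))
  →9  S(K(SSK))(IK(IK(K(SS(IK)))(SIK(I(SK)))))
  →10  S(K(SSK))(K(IK(K(SS(IK)))(SIK(I(SK)))))
  →11  S(K(SSK))(K(K(K(SS(IK)))(SIK(I(SK)))))
  →12  S(K(SSK))(K(K(SS(IK))))
  →13  S(K(SSK))(K(K(SSK)))

Term B:
  start: S(K(SSK))(K(K(SS(IK))))
  →1  S(K(SSK))(K(K(SSK)))

Answer: SAME — A ⇓ S(K(SSK))(K(K(SSK))), B ⇓ S(K(SSK))(K(K(SSK)))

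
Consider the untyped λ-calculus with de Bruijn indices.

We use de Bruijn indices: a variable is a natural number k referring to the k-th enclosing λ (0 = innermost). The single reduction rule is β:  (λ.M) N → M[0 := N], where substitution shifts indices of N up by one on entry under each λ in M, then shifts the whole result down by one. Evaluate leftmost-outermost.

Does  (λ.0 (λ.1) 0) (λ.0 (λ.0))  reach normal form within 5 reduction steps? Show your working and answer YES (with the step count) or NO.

Answer: NO — after 5 steps the term is (λ.0) (λ.0), not yet normal

Derivation:
  start: (λ.0 (λ.1) 0) (λ.0 (λ.0))
  →1  (λ.0 (λ.0)) (λ.λ.0 (λ.0)) (λ.0 (λ.0))
  →2  (λ.λ.0 (λ.0)) (λ.0) (λ.0 (λ.0))
  →3  (λ.0 (λ.0)) (λ.0 (λ.0))
  →4  (λ.0 (λ.0)) (λ.0)
  →5  (λ.0) (λ.0)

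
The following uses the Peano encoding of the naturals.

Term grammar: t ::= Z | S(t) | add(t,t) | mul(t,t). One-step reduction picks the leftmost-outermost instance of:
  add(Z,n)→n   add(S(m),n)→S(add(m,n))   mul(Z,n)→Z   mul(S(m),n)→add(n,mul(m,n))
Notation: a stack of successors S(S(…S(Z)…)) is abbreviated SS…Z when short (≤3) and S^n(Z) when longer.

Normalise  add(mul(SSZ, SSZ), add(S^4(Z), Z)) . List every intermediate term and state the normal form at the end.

  start: add(mul(SSZ, SSZ), add(S^4(Z), Z))
  [1] add(add(SSZ, mul(SZ, SSZ)), add(S^4(Z), Z))
  [2] add(S(add(SZ, mul(SZ, SSZ))), add(S^4(Z), Z))
  [3] S(add(add(SZ, mul(SZ, SSZ)), add(S^4(Z), Z)))
  [4] S(add(S(add(Z, mul(SZ, SSZ))), add(S^4(Z), Z)))
  [5] S(S(add(add(Z, mul(SZ, SSZ)), add(S^4(Z), Z))))
  [6] S(S(add(mul(SZ, SSZ), add(S^4(Z), Z))))
  [7] S(S(add(add(SSZ, mul(Z, SSZ)), add(S^4(Z), Z))))
  [8] S(S(add(S(add(SZ, mul(Z, SSZ))), add(S^4(Z), Z))))
  [9] S(S(S(add(add(SZ, mul(Z, SSZ)), add(S^4(Z), Z)))))
  [10] S(S(S(add(S(add(Z, mul(Z, SSZ))), add(S^4(Z), Z)))))
  [11] S(S(S(S(add(add(Z, mul(Z, SSZ)), add(S^4(Z), Z))))))
  [12] S(S(S(S(add(mul(Z, SSZ), add(S^4(Z), Z))))))
  [13] S(S(S(S(add(Z, add(S^4(Z), Z))))))
  [14] S(S(S(S(add(S^4(Z), Z)))))
  [15] S(S(S(S(S(add(SSSZ, Z))))))
  [16] S(S(S(S(S(S(add(SSZ, Z)))))))
  [17] S(S(S(S(S(S(S(add(SZ, Z))))))))
  [18] S(S(S(S(S(S(S(S(add(Z, Z)))))))))
  [19] S^8(Z)

Answer: normal form = S^8(Z)  (in 19 steps)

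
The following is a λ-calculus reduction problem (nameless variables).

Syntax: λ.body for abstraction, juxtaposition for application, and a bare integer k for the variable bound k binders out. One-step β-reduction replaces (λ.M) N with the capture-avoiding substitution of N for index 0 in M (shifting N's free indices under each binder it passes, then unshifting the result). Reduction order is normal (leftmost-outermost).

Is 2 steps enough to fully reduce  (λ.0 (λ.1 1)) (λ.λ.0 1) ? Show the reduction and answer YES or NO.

  start: (λ.0 (λ.1 1)) (λ.λ.0 1)
  [1] (λ.λ.0 1) (λ.(λ.λ.0 1) (λ.λ.0 1))
  [2] λ.0 (λ.(λ.λ.0 1) (λ.λ.0 1))

Answer: NO — after 2 steps the term is λ.0 (λ.(λ.λ.0 1) (λ.λ.0 1)), not yet normal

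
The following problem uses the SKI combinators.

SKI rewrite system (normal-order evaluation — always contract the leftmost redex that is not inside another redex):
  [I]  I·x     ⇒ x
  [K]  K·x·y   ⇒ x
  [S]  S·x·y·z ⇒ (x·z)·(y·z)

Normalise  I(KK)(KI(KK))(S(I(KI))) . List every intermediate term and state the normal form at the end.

  start: I(KK)(KI(KK))(S(I(KI)))
  [1] KK(KI(KK))(S(I(KI)))
  [2] K(S(I(KI)))
  [3] K(S(KI))

Answer: normal form = K(S(KI))  (in 3 steps)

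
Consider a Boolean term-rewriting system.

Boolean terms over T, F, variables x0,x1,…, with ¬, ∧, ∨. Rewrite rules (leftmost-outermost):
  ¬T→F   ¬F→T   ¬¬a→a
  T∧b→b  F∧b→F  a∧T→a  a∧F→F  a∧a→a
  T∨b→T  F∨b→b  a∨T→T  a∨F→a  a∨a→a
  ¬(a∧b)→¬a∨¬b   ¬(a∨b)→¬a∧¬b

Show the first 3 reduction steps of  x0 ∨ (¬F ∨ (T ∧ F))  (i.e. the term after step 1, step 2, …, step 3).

  start: x0 ∨ (¬F ∨ (T ∧ F))
  [1] x0 ∨ (T ∨ (T ∧ F))
  [2] x0 ∨ T
  [3] T

Answer: after 3 steps: T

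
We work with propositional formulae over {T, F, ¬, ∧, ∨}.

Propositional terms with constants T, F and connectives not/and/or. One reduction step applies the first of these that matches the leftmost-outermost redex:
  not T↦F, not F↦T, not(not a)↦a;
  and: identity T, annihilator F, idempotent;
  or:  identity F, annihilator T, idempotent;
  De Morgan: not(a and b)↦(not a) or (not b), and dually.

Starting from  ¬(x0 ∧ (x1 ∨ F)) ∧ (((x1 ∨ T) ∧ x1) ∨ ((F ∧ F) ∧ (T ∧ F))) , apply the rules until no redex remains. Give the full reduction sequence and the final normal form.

Answer: normal form = (¬x0 ∨ ¬x1) ∧ x1  (in 9 steps)

Working:
  start: ¬(x0 ∧ (x1 ∨ F)) ∧ (((x1 ∨ T) ∧ x1) ∨ ((F ∧ F) ∧ (T ∧ F)))
  [1] (¬x0 ∨ ¬(x1 ∨ F)) ∧ (((x1 ∨ T) ∧ x1) ∨ ((F ∧ F) ∧ (T ∧ F)))
  [2] (¬x0 ∨ (¬x1 ∧ ¬F)) ∧ (((x1 ∨ T) ∧ x1) ∨ ((F ∧ F) ∧ (T ∧ F)))
  [3] (¬x0 ∨ (¬x1 ∧ T)) ∧ (((x1 ∨ T) ∧ x1) ∨ ((F ∧ F) ∧ (T ∧ F)))
  [4] (¬x0 ∨ ¬x1) ∧ (((x1 ∨ T) ∧ x1) ∨ ((F ∧ F) ∧ (T ∧ F)))
  [5] (¬x0 ∨ ¬x1) ∧ ((T ∧ x1) ∨ ((F ∧ F) ∧ (T ∧ F)))
  [6] (¬x0 ∨ ¬x1) ∧ (x1 ∨ ((F ∧ F) ∧ (T ∧ F)))
  [7] (¬x0 ∨ ¬x1) ∧ (x1 ∨ (F ∧ (T ∧ F)))
  [8] (¬x0 ∨ ¬x1) ∧ (x1 ∨ F)
  [9] (¬x0 ∨ ¬x1) ∧ x1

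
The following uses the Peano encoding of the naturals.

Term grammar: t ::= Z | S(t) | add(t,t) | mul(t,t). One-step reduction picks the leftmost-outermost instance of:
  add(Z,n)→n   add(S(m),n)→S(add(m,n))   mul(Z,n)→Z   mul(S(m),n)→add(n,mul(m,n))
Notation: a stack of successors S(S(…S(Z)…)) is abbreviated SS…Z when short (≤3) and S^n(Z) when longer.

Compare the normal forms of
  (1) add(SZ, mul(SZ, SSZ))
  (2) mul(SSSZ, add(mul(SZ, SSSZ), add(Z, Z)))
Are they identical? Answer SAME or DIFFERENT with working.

Term A:
  start: add(SZ, mul(SZ, SSZ))
  [1] S(add(Z, mul(SZ, SSZ)))
  [2] S(mul(SZ, SSZ))
  [3] S(add(SSZ, mul(Z, SSZ)))
  [4] S(S(add(SZ, mul(Z, SSZ))))
  [5] S(S(S(add(Z, mul(Z, SSZ)))))
  [6] S(S(S(mul(Z, SSZ))))
  [7] SSSZ

Term B:
  start: mul(SSSZ, add(mul(SZ, SSSZ), add(Z, Z)))
  [1] add(add(mul(SZ, SSSZ), add(Z, Z)), mul(SSZ, add(mul(SZ, SSSZ), add(Z, Z))))
  [2] add(add(add(SSSZ, mul(Z, SSSZ)), add(Z, Z)), mul(SSZ, add(mul(SZ, SSSZ), add(Z, Z))))
  [3] add(add(S(add(SSZ, mul(Z, SSSZ))), add(Z, Z)), mul(SSZ, add(mul(SZ, SSSZ), add(Z, Z))))
  [4] add(S(add(add(SSZ, mul(Z, SSSZ)), add(Z, Z))), mul(SSZ, add(mul(SZ, SSSZ), add(Z, Z))))
  [5] S(add(add(add(SSZ, mul(Z, SSSZ)), add(Z, Z)), mul(SSZ, add(mul(SZ, SSSZ), add(Z, Z)))))
  [6] S(add(add(S(add(SZ, mul(Z, SSSZ))), add(Z, Z)), mul(SSZ, add(mul(SZ, SSSZ), add(Z, Z)))))
  [7] S(add(S(add(add(SZ, mul(Z, SSSZ)), add(Z, Z))), mul(SSZ, add(mul(SZ, SSSZ), add(Z, Z)))))
  [8] S(S(add(add(add(SZ, mul(Z, SSSZ)), add(Z, Z)), mul(SSZ, add(mul(SZ, SSSZ), add(Z, Z))))))
  [9] S(S(add(add(S(add(Z, mul(Z, SSSZ))), add(Z, Z)), mul(SSZ, add(mul(SZ, SSSZ), add(Z, Z))))))
  [10] S(S(add(S(add(add(Z, mul(Z, SSSZ)), add(Z, Z))), mul(SSZ, add(mul(SZ, SSSZ), add(Z, Z))))))
  [11] S(S(S(add(add(add(Z, mul(Z, SSSZ)), add(Z, Z)), mul(SSZ, add(mul(SZ, SSSZ), add(Z, Z)))))))
  [12] S(S(S(add(add(mul(Z, SSSZ), add(Z, Z)), mul(SSZ, add(mul(SZ, SSSZ), add(Z, Z)))))))
  [13] S(S(S(add(add(Z, add(Z, Z)), mul(SSZ, add(mul(SZ, SSSZ), add(Z, Z)))))))
  [14] S(S(S(add(add(Z, Z), mul(SSZ, add(mul(SZ, SSSZ), add(Z, Z)))))))
  [15] S(S(S(add(Z, mul(SSZ, add(mul(SZ, SSSZ), add(Z, Z)))))))
  [16] S(S(S(mul(SSZ, add(mul(SZ, SSSZ), add(Z, Z))))))
  [17] S(S(S(add(add(mul(SZ, SSSZ), add(Z, Z)), mul(SZ, add(mul(SZ, SSSZ), add(Z, Z)))))))
  [18] S(S(S(add(add(add(SSSZ, mul(Z, SSSZ)), add(Z, Z)), mul(SZ, add(mul(SZ, SSSZ), add(Z, Z)))))))
  [19] S(S(S(add(add(S(add(SSZ, mul(Z, SSSZ))), add(Z, Z)), mul(SZ, add(mul(SZ, SSSZ), add(Z, Z)))))))
  [20] S(S(S(add(S(add(add(SSZ, mul(Z, SSSZ)), add(Z, Z))), mul(SZ, add(mul(SZ, SSSZ), add(Z, Z)))))))
  [21] S(S(S(S(add(add(add(SSZ, mul(Z, SSSZ)), add(Z, Z)), mul(SZ, add(mul(SZ, SSSZ), add(Z, Z))))))))
  [22] S(S(S(S(add(add(S(add(SZ, mul(Z, SSSZ))), add(Z, Z)), mul(SZ, add(mul(SZ, SSSZ), add(Z, Z))))))))
  [23] S(S(S(S(add(S(add(add(SZ, mul(Z, SSSZ)), add(Z, Z))), mul(SZ, add(mul(SZ, SSSZ), add(Z, Z))))))))
  [24] S(S(S(S(S(add(add(add(SZ, mul(Z, SSSZ)), add(Z, Z)), mul(SZ, add(mul(SZ, SSSZ), add(Z, Z)))))))))
  [25] S(S(S(S(S(add(add(S(add(Z, mul(Z, SSSZ))), add(Z, Z)), mul(SZ, add(mul(SZ, SSSZ), add(Z, Z)))))))))
  [26] S(S(S(S(S(add(S(add(add(Z, mul(Z, SSSZ)), add(Z, Z))), mul(SZ, add(mul(SZ, SSSZ), add(Z, Z)))))))))
  [27] S(S(S(S(S(S(add(add(add(Z, mul(Z, SSSZ)), add(Z, Z)), mul(SZ, add(mul(SZ, SSSZ), add(Z, Z))))))))))
  [28] S(S(S(S(S(S(add(add(mul(Z, SSSZ), add(Z, Z)), mul(SZ, add(mul(SZ, SSSZ), add(Z, Z))))))))))
  [29] S(S(S(S(S(S(add(add(Z, add(Z, Z)), mul(SZ, add(mul(SZ, SSSZ), add(Z, Z))))))))))
  [30] S(S(S(S(S(S(add(add(Z, Z), mul(SZ, add(mul(SZ, SSSZ), add(Z, Z))))))))))
  [31] S(S(S(S(S(S(add(Z, mul(SZ, add(mul(SZ, SSSZ), add(Z, Z))))))))))
  [32] S(S(S(S(S(S(mul(SZ, add(mul(SZ, SSSZ), add(Z, Z)))))))))
  [33] S(S(S(S(S(S(add(add(mul(SZ, SSSZ), add(Z, Z)), mul(Z, add(mul(SZ, SSSZ), add(Z, Z))))))))))
  [34] S(S(S(S(S(S(add(add(add(SSSZ, mul(Z, SSSZ)), add(Z, Z)), mul(Z, add(mul(SZ, SSSZ), add(Z, Z))))))))))
  [35] S(S(S(S(S(S(add(add(S(add(SSZ, mul(Z, SSSZ))), add(Z, Z)), mul(Z, add(mul(SZ, SSSZ), add(Z, Z))))))))))
  [36] S(S(S(S(S(S(add(S(add(add(SSZ, mul(Z, SSSZ)), add(Z, Z))), mul(Z, add(mul(SZ, SSSZ), add(Z, Z))))))))))
  [37] S(S(S(S(S(S(S(add(add(add(SSZ, mul(Z, SSSZ)), add(Z, Z)), mul(Z, add(mul(SZ, SSSZ), add(Z, Z)))))))))))
  [38] S(S(S(S(S(S(S(add(add(S(add(SZ, mul(Z, SSSZ))), add(Z, Z)), mul(Z, add(mul(SZ, SSSZ), add(Z, Z)))))))))))
  [39] S(S(S(S(S(S(S(add(S(add(add(SZ, mul(Z, SSSZ)), add(Z, Z))), mul(Z, add(mul(SZ, SSSZ), add(Z, Z)))))))))))
  [40] S(S(S(S(S(S(S(S(add(add(add(SZ, mul(Z, SSSZ)), add(Z, Z)), mul(Z, add(mul(SZ, SSSZ), add(Z, Z))))))))))))
  [41] S(S(S(S(S(S(S(S(add(add(S(add(Z, mul(Z, SSSZ))), add(Z, Z)), mul(Z, add(mul(SZ, SSSZ), add(Z, Z))))))))))))
  [42] S(S(S(S(S(S(S(S(add(S(add(add(Z, mul(Z, SSSZ)), add(Z, Z))), mul(Z, add(mul(SZ, SSSZ), add(Z, Z))))))))))))
  [43] S(S(S(S(S(S(S(S(S(add(add(add(Z, mul(Z, SSSZ)), add(Z, Z)), mul(Z, add(mul(SZ, SSSZ), add(Z, Z)))))))))))))
  [44] S(S(S(S(S(S(S(S(S(add(add(mul(Z, SSSZ), add(Z, Z)), mul(Z, add(mul(SZ, SSSZ), add(Z, Z)))))))))))))
  [45] S(S(S(S(S(S(S(S(S(add(add(Z, add(Z, Z)), mul(Z, add(mul(SZ, SSSZ), add(Z, Z)))))))))))))
  [46] S(S(S(S(S(S(S(S(S(add(add(Z, Z), mul(Z, add(mul(SZ, SSSZ), add(Z, Z)))))))))))))
  [47] S(S(S(S(S(S(S(S(S(add(Z, mul(Z, add(mul(SZ, SSSZ), add(Z, Z)))))))))))))
  [48] S(S(S(S(S(S(S(S(S(mul(Z, add(mul(SZ, SSSZ), add(Z, Z))))))))))))
  [49] S^9(Z)

Answer: DIFFERENT — A ⇓ SSSZ, B ⇓ S^9(Z)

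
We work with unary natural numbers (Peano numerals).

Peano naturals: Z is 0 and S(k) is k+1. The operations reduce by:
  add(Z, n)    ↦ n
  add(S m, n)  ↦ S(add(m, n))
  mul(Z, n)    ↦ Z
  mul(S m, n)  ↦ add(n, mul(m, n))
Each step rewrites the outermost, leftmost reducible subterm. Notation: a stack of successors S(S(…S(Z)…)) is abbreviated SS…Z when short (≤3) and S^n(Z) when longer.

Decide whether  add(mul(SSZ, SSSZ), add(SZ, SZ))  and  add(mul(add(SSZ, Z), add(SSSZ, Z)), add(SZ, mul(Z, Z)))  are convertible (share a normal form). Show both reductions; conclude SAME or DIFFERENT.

Answer: DIFFERENT — A ⇓ S^8(Z), B ⇓ S^7(Z)

Working:
Term A:
  start: add(mul(SSZ, SSSZ), add(SZ, SZ))
  →1  add(add(SSSZ, mul(SZ, SSSZ)), add(SZ, SZ))
  →2  add(S(add(SSZ, mul(SZ, SSSZ))), add(SZ, SZ))
  →3  S(add(add(SSZ, mul(SZ, SSSZ)), add(SZ, SZ)))
  →4  S(add(S(add(SZ, mul(SZ, SSSZ))), add(SZ, SZ)))
  →5  S(S(add(add(SZ, mul(SZ, SSSZ)), add(SZ, SZ))))
  →6  S(S(add(S(add(Z, mul(SZ, SSSZ))), add(SZ, SZ))))
  →7  S(S(S(add(add(Z, mul(SZ, SSSZ)), add(SZ, SZ)))))
  →8  S(S(S(add(mul(SZ, SSSZ), add(SZ, SZ)))))
  →9  S(S(S(add(add(SSSZ, mul(Z, SSSZ)), add(SZ, SZ)))))
  →10  S(S(S(add(S(add(SSZ, mul(Z, SSSZ))), add(SZ, SZ)))))
  →11  S(S(S(S(add(add(SSZ, mul(Z, SSSZ)), add(SZ, SZ))))))
  →12  S(S(S(S(add(S(add(SZ, mul(Z, SSSZ))), add(SZ, SZ))))))
  →13  S(S(S(S(S(add(add(SZ, mul(Z, SSSZ)), add(SZ, SZ)))))))
  →14  S(S(S(S(S(add(S(add(Z, mul(Z, SSSZ))), add(SZ, SZ)))))))
  →15  S(S(S(S(S(S(add(add(Z, mul(Z, SSSZ)), add(SZ, SZ))))))))
  →16  S(S(S(S(S(S(add(mul(Z, SSSZ), add(SZ, SZ))))))))
  →17  S(S(S(S(S(S(add(Z, add(SZ, SZ))))))))
  →18  S(S(S(S(S(S(add(SZ, SZ)))))))
  →19  S(S(S(S(S(S(S(add(Z, SZ))))))))
  →20  S^8(Z)

Term B:
  start: add(mul(add(SSZ, Z), add(SSSZ, Z)), add(SZ, mul(Z, Z)))
  →1  add(mul(S(add(SZ, Z)), add(SSSZ, Z)), add(SZ, mul(Z, Z)))
  →2  add(add(add(SSSZ, Z), mul(add(SZ, Z), add(SSSZ, Z))), add(SZ, mul(Z, Z)))
  →3  add(add(S(add(SSZ, Z)), mul(add(SZ, Z), add(SSSZ, Z))), add(SZ, mul(Z, Z)))
  →4  add(S(add(add(SSZ, Z), mul(add(SZ, Z), add(SSSZ, Z)))), add(SZ, mul(Z, Z)))
  →5  S(add(add(add(SSZ, Z), mul(add(SZ, Z), add(SSSZ, Z))), add(SZ, mul(Z, Z))))
  →6  S(add(add(S(add(SZ, Z)), mul(add(SZ, Z), add(SSSZ, Z))), add(SZ, mul(Z, Z))))
  →7  S(add(S(add(add(SZ, Z), mul(add(SZ, Z), add(SSSZ, Z)))), add(SZ, mul(Z, Z))))
  →8  S(S(add(add(add(SZ, Z), mul(add(SZ, Z), add(SSSZ, Z))), add(SZ, mul(Z, Z)))))
  →9  S(S(add(add(S(add(Z, Z)), mul(add(SZ, Z), add(SSSZ, Z))), add(SZ, mul(Z, Z)))))
  →10  S(S(add(S(add(add(Z, Z), mul(add(SZ, Z), add(SSSZ, Z)))), add(SZ, mul(Z, Z)))))
  →11  S(S(S(add(add(add(Z, Z), mul(add(SZ, Z), add(SSSZ, Z))), add(SZ, mul(Z, Z))))))
  →12  S(S(S(add(add(Z, mul(add(SZ, Z), add(SSSZ, Z))), add(SZ, mul(Z, Z))))))
  →13  S(S(S(add(mul(add(SZ, Z), add(SSSZ, Z)), add(SZ, mul(Z, Z))))))
  →14  S(S(S(add(mul(S(add(Z, Z)), add(SSSZ, Z)), add(SZ, mul(Z, Z))))))
  →15  S(S(S(add(add(add(SSSZ, Z), mul(add(Z, Z), add(SSSZ, Z))), add(SZ, mul(Z, Z))))))
  →16  S(S(S(add(add(S(add(SSZ, Z)), mul(add(Z, Z), add(SSSZ, Z))), add(SZ, mul(Z, Z))))))
  →17  S(S(S(add(S(add(add(SSZ, Z), mul(add(Z, Z), add(SSSZ, Z)))), add(SZ, mul(Z, Z))))))
  →18  S(S(S(S(add(add(add(SSZ, Z), mul(add(Z, Z), add(SSSZ, Z))), add(SZ, mul(Z, Z)))))))
  →19  S(S(S(S(add(add(S(add(SZ, Z)), mul(add(Z, Z), add(SSSZ, Z))), add(SZ, mul(Z, Z)))))))
  →20  S(S(S(S(add(S(add(add(SZ, Z), mul(add(Z, Z), add(SSSZ, Z)))), add(SZ, mul(Z, Z)))))))
  →21  S(S(S(S(S(add(add(add(SZ, Z), mul(add(Z, Z), add(SSSZ, Z))), add(SZ, mul(Z, Z))))))))
  →22  S(S(S(S(S(add(add(S(add(Z, Z)), mul(add(Z, Z), add(SSSZ, Z))), add(SZ, mul(Z, Z))))))))
  →23  S(S(S(S(S(add(S(add(add(Z, Z), mul(add(Z, Z), add(SSSZ, Z)))), add(SZ, mul(Z, Z))))))))
  →24  S(S(S(S(S(S(add(add(add(Z, Z), mul(add(Z, Z), add(SSSZ, Z))), add(SZ, mul(Z, Z)))))))))
  →25  S(S(S(S(S(S(add(add(Z, mul(add(Z, Z), add(SSSZ, Z))), add(SZ, mul(Z, Z)))))))))
  →26  S(S(S(S(S(S(add(mul(add(Z, Z), add(SSSZ, Z)), add(SZ, mul(Z, Z)))))))))
  →27  S(S(S(S(S(S(add(mul(Z, add(SSSZ, Z)), add(SZ, mul(Z, Z)))))))))
  →28  S(S(S(S(S(S(add(Z, add(SZ, mul(Z, Z)))))))))
  →29  S(S(S(S(S(S(add(SZ, mul(Z, Z))))))))
  →30  S(S(S(S(S(S(S(add(Z, mul(Z, Z)))))))))
  →31  S(S(S(S(S(S(S(mul(Z, Z))))))))
  →32  S^7(Z)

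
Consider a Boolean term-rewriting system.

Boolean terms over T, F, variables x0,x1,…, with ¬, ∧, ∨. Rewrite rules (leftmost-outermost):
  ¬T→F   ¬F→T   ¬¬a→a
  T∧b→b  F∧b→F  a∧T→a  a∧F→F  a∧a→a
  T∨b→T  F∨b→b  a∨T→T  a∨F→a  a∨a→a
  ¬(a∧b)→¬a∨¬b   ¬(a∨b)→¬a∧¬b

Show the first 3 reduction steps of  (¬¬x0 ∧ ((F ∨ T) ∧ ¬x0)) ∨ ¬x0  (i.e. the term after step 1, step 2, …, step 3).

Answer: after 3 steps: (x0 ∧ ¬x0) ∨ ¬x0

Derivation:
  start: (¬¬x0 ∧ ((F ∨ T) ∧ ¬x0)) ∨ ¬x0
  step 1: (x0 ∧ ((F ∨ T) ∧ ¬x0)) ∨ ¬x0
  step 2: (x0 ∧ (T ∧ ¬x0)) ∨ ¬x0
  step 3: (x0 ∧ ¬x0) ∨ ¬x0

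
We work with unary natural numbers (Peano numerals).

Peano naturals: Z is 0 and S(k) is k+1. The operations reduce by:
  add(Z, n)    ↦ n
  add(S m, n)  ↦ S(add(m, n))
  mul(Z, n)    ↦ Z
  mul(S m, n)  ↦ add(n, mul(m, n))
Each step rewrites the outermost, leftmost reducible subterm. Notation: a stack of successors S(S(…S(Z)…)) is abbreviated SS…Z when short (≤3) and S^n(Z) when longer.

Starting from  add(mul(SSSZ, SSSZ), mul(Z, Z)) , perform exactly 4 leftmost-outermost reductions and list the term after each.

  start: add(mul(SSSZ, SSSZ), mul(Z, Z))
  [1] add(add(SSSZ, mul(SSZ, SSSZ)), mul(Z, Z))
  [2] add(S(add(SSZ, mul(SSZ, SSSZ))), mul(Z, Z))
  [3] S(add(add(SSZ, mul(SSZ, SSSZ)), mul(Z, Z)))
  [4] S(add(S(add(SZ, mul(SSZ, SSSZ))), mul(Z, Z)))

Answer: after 4 steps: S(add(S(add(SZ, mul(SSZ, SSSZ))), mul(Z, Z)))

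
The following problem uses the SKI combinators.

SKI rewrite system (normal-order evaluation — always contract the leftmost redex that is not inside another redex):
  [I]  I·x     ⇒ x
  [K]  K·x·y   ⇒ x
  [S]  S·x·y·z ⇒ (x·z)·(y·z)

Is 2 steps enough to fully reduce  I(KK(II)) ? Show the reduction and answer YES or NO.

Answer: YES — reaches normal form K in 2 ≤ 2 steps

Reduction:
  start: I(KK(II))
  step 1: KK(II)
  step 2: K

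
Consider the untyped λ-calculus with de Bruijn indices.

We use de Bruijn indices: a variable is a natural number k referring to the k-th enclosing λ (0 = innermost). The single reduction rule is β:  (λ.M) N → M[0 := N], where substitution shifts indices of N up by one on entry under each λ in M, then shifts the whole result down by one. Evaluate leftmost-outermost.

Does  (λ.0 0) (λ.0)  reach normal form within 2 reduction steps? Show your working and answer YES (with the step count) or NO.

Answer: YES — reaches normal form λ.0 in 2 ≤ 2 steps

Derivation:
  start: (λ.0 0) (λ.0)
  step 1: (λ.0) (λ.0)
  step 2: λ.0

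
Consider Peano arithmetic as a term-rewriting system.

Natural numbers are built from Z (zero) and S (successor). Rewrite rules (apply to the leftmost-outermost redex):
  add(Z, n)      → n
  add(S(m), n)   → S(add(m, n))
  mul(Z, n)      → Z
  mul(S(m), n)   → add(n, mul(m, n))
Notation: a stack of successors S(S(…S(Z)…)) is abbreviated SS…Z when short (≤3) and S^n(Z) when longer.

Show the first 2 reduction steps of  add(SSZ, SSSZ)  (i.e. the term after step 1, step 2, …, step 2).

Answer: after 2 steps: S(S(add(Z, SSSZ)))

Derivation:
  start: add(SSZ, SSSZ)
  [1] S(add(SZ, SSSZ))
  [2] S(S(add(Z, SSSZ)))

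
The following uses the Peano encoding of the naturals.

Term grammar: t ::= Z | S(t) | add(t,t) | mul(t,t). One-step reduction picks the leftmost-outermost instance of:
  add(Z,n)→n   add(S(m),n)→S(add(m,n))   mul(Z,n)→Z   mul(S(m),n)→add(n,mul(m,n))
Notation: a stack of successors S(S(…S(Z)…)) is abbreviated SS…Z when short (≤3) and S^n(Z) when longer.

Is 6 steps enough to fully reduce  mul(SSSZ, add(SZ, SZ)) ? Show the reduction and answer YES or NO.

Answer: NO — after 6 steps the term is S(S(mul(SSZ, add(SZ, SZ)))), not yet normal

Reduction:
  start: mul(SSSZ, add(SZ, SZ))
  [1] add(add(SZ, SZ), mul(SSZ, add(SZ, SZ)))
  [2] add(S(add(Z, SZ)), mul(SSZ, add(SZ, SZ)))
  [3] S(add(add(Z, SZ), mul(SSZ, add(SZ, SZ))))
  [4] S(add(SZ, mul(SSZ, add(SZ, SZ))))
  [5] S(S(add(Z, mul(SSZ, add(SZ, SZ)))))
  [6] S(S(mul(SSZ, add(SZ, SZ))))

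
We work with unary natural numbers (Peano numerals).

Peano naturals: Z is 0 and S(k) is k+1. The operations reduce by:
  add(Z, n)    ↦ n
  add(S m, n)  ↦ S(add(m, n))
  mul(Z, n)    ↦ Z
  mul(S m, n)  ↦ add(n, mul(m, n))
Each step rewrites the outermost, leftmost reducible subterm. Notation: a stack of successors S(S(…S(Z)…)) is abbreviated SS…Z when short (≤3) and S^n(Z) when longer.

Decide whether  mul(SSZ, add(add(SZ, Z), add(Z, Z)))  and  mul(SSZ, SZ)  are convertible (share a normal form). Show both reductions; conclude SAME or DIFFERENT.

Term A:
  start: mul(SSZ, add(add(SZ, Z), add(Z, Z)))
  [1] add(add(add(SZ, Z), add(Z, Z)), mul(SZ, add(add(SZ, Z), add(Z, Z))))
  [2] add(add(S(add(Z, Z)), add(Z, Z)), mul(SZ, add(add(SZ, Z), add(Z, Z))))
  [3] add(S(add(add(Z, Z), add(Z, Z))), mul(SZ, add(add(SZ, Z), add(Z, Z))))
  [4] S(add(add(add(Z, Z), add(Z, Z)), mul(SZ, add(add(SZ, Z), add(Z, Z)))))
  [5] S(add(add(Z, add(Z, Z)), mul(SZ, add(add(SZ, Z), add(Z, Z)))))
  [6] S(add(add(Z, Z), mul(SZ, add(add(SZ, Z), add(Z, Z)))))
  [7] S(add(Z, mul(SZ, add(add(SZ, Z), add(Z, Z)))))
  [8] S(mul(SZ, add(add(SZ, Z), add(Z, Z))))
  [9] S(add(add(add(SZ, Z), add(Z, Z)), mul(Z, add(add(SZ, Z), add(Z, Z)))))
  [10] S(add(add(S(add(Z, Z)), add(Z, Z)), mul(Z, add(add(SZ, Z), add(Z, Z)))))
  [11] S(add(S(add(add(Z, Z), add(Z, Z))), mul(Z, add(add(SZ, Z), add(Z, Z)))))
  [12] S(S(add(add(add(Z, Z), add(Z, Z)), mul(Z, add(add(SZ, Z), add(Z, Z))))))
  [13] S(S(add(add(Z, add(Z, Z)), mul(Z, add(add(SZ, Z), add(Z, Z))))))
  [14] S(S(add(add(Z, Z), mul(Z, add(add(SZ, Z), add(Z, Z))))))
  [15] S(S(add(Z, mul(Z, add(add(SZ, Z), add(Z, Z))))))
  [16] S(S(mul(Z, add(add(SZ, Z), add(Z, Z)))))
  [17] SSZ

Term B:
  start: mul(SSZ, SZ)
  [1] add(SZ, mul(SZ, SZ))
  [2] S(add(Z, mul(SZ, SZ)))
  [3] S(mul(SZ, SZ))
  [4] S(add(SZ, mul(Z, SZ)))
  [5] S(S(add(Z, mul(Z, SZ))))
  [6] S(S(mul(Z, SZ)))
  [7] SSZ

Answer: SAME — A ⇓ SSZ, B ⇓ SSZ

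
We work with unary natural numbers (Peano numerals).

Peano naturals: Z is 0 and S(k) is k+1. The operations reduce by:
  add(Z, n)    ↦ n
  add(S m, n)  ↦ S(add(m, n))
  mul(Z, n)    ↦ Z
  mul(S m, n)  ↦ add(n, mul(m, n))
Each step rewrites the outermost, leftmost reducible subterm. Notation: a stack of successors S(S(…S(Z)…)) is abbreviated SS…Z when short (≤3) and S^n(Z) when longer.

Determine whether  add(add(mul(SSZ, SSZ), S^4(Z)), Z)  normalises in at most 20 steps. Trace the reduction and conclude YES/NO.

  start: add(add(mul(SSZ, SSZ), S^4(Z)), Z)
  →1  add(add(add(SSZ, mul(SZ, SSZ)), S^4(Z)), Z)
  →2  add(add(S(add(SZ, mul(SZ, SSZ))), S^4(Z)), Z)
  →3  add(S(add(add(SZ, mul(SZ, SSZ)), S^4(Z))), Z)
  →4  S(add(add(add(SZ, mul(SZ, SSZ)), S^4(Z)), Z))
  →5  S(add(add(S(add(Z, mul(SZ, SSZ))), S^4(Z)), Z))
  →6  S(add(S(add(add(Z, mul(SZ, SSZ)), S^4(Z))), Z))
  →7  S(S(add(add(add(Z, mul(SZ, SSZ)), S^4(Z)), Z)))
  →8  S(S(add(add(mul(SZ, SSZ), S^4(Z)), Z)))
  →9  S(S(add(add(add(SSZ, mul(Z, SSZ)), S^4(Z)), Z)))
  →10  S(S(add(add(S(add(SZ, mul(Z, SSZ))), S^4(Z)), Z)))
  →11  S(S(add(S(add(add(SZ, mul(Z, SSZ)), S^4(Z))), Z)))
  →12  S(S(S(add(add(add(SZ, mul(Z, SSZ)), S^4(Z)), Z))))
  →13  S(S(S(add(add(S(add(Z, mul(Z, SSZ))), S^4(Z)), Z))))
  →14  S(S(S(add(S(add(add(Z, mul(Z, SSZ)), S^4(Z))), Z))))
  →15  S(S(S(S(add(add(add(Z, mul(Z, SSZ)), S^4(Z)), Z)))))
  →16  S(S(S(S(add(add(mul(Z, SSZ), S^4(Z)), Z)))))
  →17  S(S(S(S(add(add(Z, S^4(Z)), Z)))))
  →18  S(S(S(S(add(S^4(Z), Z)))))
  →19  S(S(S(S(S(add(SSSZ, Z))))))
  →20  S(S(S(S(S(S(add(SSZ, Z)))))))

Answer: NO — after 20 steps the term is S(S(S(S(S(S(add(SSZ, Z))))))), not yet normal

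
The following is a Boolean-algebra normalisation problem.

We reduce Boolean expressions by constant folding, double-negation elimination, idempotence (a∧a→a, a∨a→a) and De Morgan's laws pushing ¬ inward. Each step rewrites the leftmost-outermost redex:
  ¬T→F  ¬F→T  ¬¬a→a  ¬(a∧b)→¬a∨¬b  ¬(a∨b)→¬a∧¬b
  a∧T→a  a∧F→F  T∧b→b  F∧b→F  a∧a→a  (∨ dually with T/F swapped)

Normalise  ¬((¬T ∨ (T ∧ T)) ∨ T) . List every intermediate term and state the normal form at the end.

Answer: normal form = F  (in 8 steps)

Reduction:
  start: ¬((¬T ∨ (T ∧ T)) ∨ T)
  [1] ¬(¬T ∨ (T ∧ T)) ∧ ¬T
  [2] (¬¬T ∧ ¬(T ∧ T)) ∧ ¬T
  [3] (T ∧ ¬(T ∧ T)) ∧ ¬T
  [4] ¬(T ∧ T) ∧ ¬T
  [5] (¬T ∨ ¬T) ∧ ¬T
  [6] ¬T ∧ ¬T
  [7] ¬T
  [8] F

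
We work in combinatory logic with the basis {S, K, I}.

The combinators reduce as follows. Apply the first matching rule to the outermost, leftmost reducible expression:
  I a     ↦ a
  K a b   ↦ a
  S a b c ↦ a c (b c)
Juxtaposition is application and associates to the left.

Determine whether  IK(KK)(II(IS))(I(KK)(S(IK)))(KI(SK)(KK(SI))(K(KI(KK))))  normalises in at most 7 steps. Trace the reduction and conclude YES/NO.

Answer: YES — reaches normal form K(K(KI)) in 7 ≤ 7 steps

Derivation:
  start: IK(KK)(II(IS))(I(KK)(S(IK)))(KI(SK)(KK(SI))(K(KI(KK))))
  →1  K(KK)(II(IS))(I(KK)(S(IK)))(KI(SK)(KK(SI))(K(KI(KK))))
  →2  KK(I(KK)(S(IK)))(KI(SK)(KK(SI))(K(KI(KK))))
  →3  K(KI(SK)(KK(SI))(K(KI(KK))))
  →4  K(I(KK(SI))(K(KI(KK))))
  →5  K(KK(SI)(K(KI(KK))))
  →6  K(K(K(KI(KK))))
  →7  K(K(KI))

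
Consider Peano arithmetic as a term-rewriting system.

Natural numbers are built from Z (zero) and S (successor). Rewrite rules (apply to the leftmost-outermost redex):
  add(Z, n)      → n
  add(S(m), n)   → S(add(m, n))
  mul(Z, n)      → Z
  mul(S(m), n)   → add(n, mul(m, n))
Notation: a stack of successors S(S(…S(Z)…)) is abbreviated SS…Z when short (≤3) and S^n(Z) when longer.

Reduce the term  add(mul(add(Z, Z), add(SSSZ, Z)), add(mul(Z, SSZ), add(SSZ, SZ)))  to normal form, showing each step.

  start: add(mul(add(Z, Z), add(SSSZ, Z)), add(mul(Z, SSZ), add(SSZ, SZ)))
  step 1: add(mul(Z, add(SSSZ, Z)), add(mul(Z, SSZ), add(SSZ, SZ)))
  step 2: add(Z, add(mul(Z, SSZ), add(SSZ, SZ)))
  step 3: add(mul(Z, SSZ), add(SSZ, SZ))
  step 4: add(Z, add(SSZ, SZ))
  step 5: add(SSZ, SZ)
  step 6: S(add(SZ, SZ))
  step 7: S(S(add(Z, SZ)))
  step 8: SSSZ

Answer: normal form = SSSZ  (in 8 steps)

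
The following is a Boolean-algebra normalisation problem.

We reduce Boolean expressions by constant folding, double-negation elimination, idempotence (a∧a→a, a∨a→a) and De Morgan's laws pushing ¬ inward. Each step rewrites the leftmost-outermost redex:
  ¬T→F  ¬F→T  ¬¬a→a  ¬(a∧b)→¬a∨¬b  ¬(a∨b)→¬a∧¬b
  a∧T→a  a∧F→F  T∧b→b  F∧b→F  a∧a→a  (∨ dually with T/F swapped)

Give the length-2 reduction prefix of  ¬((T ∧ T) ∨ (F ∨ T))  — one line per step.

  start: ¬((T ∧ T) ∨ (F ∨ T))
  [1] ¬(T ∧ T) ∧ ¬(F ∨ T)
  [2] (¬T ∨ ¬T) ∧ ¬(F ∨ T)

Answer: after 2 steps: (¬T ∨ ¬T) ∧ ¬(F ∨ T)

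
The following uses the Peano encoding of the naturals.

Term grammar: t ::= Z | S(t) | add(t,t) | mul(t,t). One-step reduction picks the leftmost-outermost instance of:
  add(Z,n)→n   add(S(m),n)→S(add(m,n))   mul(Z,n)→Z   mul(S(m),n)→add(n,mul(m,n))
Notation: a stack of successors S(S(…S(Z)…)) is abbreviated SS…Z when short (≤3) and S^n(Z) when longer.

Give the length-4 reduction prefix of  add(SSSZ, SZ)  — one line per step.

Answer: after 4 steps: S^4(Z)

Working:
  start: add(SSSZ, SZ)
  →1  S(add(SSZ, SZ))
  →2  S(S(add(SZ, SZ)))
  →3  S(S(S(add(Z, SZ))))
  →4  S^4(Z)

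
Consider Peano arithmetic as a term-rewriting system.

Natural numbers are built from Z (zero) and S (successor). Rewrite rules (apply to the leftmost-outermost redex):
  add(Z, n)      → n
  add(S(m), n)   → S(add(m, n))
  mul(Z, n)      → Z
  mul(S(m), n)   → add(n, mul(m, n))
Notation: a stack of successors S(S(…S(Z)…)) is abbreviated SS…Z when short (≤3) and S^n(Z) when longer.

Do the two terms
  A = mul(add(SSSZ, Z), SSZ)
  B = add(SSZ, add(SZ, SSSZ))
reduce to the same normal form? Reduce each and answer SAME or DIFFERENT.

Answer: SAME — A ⇓ S^6(Z), B ⇓ S^6(Z)

Derivation:
Term A:
  start: mul(add(SSSZ, Z), SSZ)
  →1  mul(S(add(SSZ, Z)), SSZ)
  →2  add(SSZ, mul(add(SSZ, Z), SSZ))
  →3  S(add(SZ, mul(add(SSZ, Z), SSZ)))
  →4  S(S(add(Z, mul(add(SSZ, Z), SSZ))))
  →5  S(S(mul(add(SSZ, Z), SSZ)))
  →6  S(S(mul(S(add(SZ, Z)), SSZ)))
  →7  S(S(add(SSZ, mul(add(SZ, Z), SSZ))))
  →8  S(S(S(add(SZ, mul(add(SZ, Z), SSZ)))))
  →9  S(S(S(S(add(Z, mul(add(SZ, Z), SSZ))))))
  →10  S(S(S(S(mul(add(SZ, Z), SSZ)))))
  →11  S(S(S(S(mul(S(add(Z, Z)), SSZ)))))
  →12  S(S(S(S(add(SSZ, mul(add(Z, Z), SSZ))))))
  →13  S(S(S(S(S(add(SZ, mul(add(Z, Z), SSZ)))))))
  →14  S(S(S(S(S(S(add(Z, mul(add(Z, Z), SSZ))))))))
  →15  S(S(S(S(S(S(mul(add(Z, Z), SSZ)))))))
  →16  S(S(S(S(S(S(mul(Z, SSZ)))))))
  →17  S^6(Z)

Term B:
  start: add(SSZ, add(SZ, SSSZ))
  →1  S(add(SZ, add(SZ, SSSZ)))
  →2  S(S(add(Z, add(SZ, SSSZ))))
  →3  S(S(add(SZ, SSSZ)))
  →4  S(S(S(add(Z, SSSZ))))
  →5  S^6(Z)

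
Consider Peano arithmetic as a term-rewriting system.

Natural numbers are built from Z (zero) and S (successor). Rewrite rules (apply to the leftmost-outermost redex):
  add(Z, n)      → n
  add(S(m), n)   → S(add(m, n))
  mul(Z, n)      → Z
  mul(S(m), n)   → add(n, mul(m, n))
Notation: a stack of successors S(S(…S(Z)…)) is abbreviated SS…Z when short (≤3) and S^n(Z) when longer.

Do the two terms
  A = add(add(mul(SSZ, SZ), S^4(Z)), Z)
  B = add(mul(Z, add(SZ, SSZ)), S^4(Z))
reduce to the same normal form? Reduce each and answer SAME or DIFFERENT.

Answer: DIFFERENT — A ⇓ S^6(Z), B ⇓ S^4(Z)

Working:
Term A:
  start: add(add(mul(SSZ, SZ), S^4(Z)), Z)
  step 1: add(add(add(SZ, mul(SZ, SZ)), S^4(Z)), Z)
  step 2: add(add(S(add(Z, mul(SZ, SZ))), S^4(Z)), Z)
  step 3: add(S(add(add(Z, mul(SZ, SZ)), S^4(Z))), Z)
  step 4: S(add(add(add(Z, mul(SZ, SZ)), S^4(Z)), Z))
  step 5: S(add(add(mul(SZ, SZ), S^4(Z)), Z))
  step 6: S(add(add(add(SZ, mul(Z, SZ)), S^4(Z)), Z))
  step 7: S(add(add(S(add(Z, mul(Z, SZ))), S^4(Z)), Z))
  step 8: S(add(S(add(add(Z, mul(Z, SZ)), S^4(Z))), Z))
  step 9: S(S(add(add(add(Z, mul(Z, SZ)), S^4(Z)), Z)))
  step 10: S(S(add(add(mul(Z, SZ), S^4(Z)), Z)))
  step 11: S(S(add(add(Z, S^4(Z)), Z)))
  step 12: S(S(add(S^4(Z), Z)))
  step 13: S(S(S(add(SSSZ, Z))))
  step 14: S(S(S(S(add(SSZ, Z)))))
  step 15: S(S(S(S(S(add(SZ, Z))))))
  step 16: S(S(S(S(S(S(add(Z, Z)))))))
  step 17: S^6(Z)

Term B:
  start: add(mul(Z, add(SZ, SSZ)), S^4(Z))
  step 1: add(Z, S^4(Z))
  step 2: S^4(Z)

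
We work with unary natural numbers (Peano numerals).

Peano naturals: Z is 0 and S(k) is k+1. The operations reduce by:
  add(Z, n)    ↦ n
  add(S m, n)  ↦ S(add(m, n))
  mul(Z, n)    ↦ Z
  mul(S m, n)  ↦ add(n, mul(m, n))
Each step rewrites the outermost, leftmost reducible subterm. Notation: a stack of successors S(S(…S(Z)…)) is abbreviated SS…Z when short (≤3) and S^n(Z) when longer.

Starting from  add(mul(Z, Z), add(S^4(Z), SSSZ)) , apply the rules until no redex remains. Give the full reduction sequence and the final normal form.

Answer: normal form = S^7(Z)  (in 7 steps)

Derivation:
  start: add(mul(Z, Z), add(S^4(Z), SSSZ))
  [1] add(Z, add(S^4(Z), SSSZ))
  [2] add(S^4(Z), SSSZ)
  [3] S(add(SSSZ, SSSZ))
  [4] S(S(add(SSZ, SSSZ)))
  [5] S(S(S(add(SZ, SSSZ))))
  [6] S(S(S(S(add(Z, SSSZ)))))
  [7] S^7(Z)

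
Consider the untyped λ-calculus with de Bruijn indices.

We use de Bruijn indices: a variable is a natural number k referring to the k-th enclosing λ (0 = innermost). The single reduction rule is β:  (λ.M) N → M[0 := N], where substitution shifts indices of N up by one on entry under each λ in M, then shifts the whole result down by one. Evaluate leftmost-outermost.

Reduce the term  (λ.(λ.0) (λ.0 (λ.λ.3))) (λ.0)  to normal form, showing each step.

Answer: normal form = λ.0 (λ.λ.λ.0)  (in 2 steps)

Working:
  start: (λ.(λ.0) (λ.0 (λ.λ.3))) (λ.0)
  step 1: (λ.0) (λ.0 (λ.λ.λ.0))
  step 2: λ.0 (λ.λ.λ.0)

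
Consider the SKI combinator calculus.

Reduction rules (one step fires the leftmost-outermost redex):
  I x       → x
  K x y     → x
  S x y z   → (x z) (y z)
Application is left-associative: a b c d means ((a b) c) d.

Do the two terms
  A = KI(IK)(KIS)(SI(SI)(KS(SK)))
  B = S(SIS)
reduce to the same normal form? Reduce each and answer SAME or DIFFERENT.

Answer: SAME — A ⇓ S(SIS), B ⇓ S(SIS)

Reduction:
Term A:
  start: KI(IK)(KIS)(SI(SI)(KS(SK)))
  →1  I(KIS)(SI(SI)(KS(SK)))
  →2  KIS(SI(SI)(KS(SK)))
  →3  I(SI(SI)(KS(SK)))
  →4  SI(SI)(KS(SK))
  →5  I(KS(SK))(SI(KS(SK)))
  →6  KS(SK)(SI(KS(SK)))
  →7  S(SI(KS(SK)))
  →8  S(SIS)

Term B:
  start: S(SIS)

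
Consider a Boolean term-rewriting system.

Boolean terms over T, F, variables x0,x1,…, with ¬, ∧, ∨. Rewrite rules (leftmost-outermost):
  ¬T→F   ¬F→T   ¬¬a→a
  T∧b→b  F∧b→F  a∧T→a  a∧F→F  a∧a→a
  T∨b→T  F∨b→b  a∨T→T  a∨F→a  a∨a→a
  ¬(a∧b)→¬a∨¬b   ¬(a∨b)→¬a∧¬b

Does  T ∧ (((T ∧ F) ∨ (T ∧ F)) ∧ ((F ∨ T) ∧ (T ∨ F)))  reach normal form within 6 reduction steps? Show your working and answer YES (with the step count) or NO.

Answer: YES — reaches normal form F in 4 ≤ 6 steps

Working:
  start: T ∧ (((T ∧ F) ∨ (T ∧ F)) ∧ ((F ∨ T) ∧ (T ∨ F)))
  step 1: ((T ∧ F) ∨ (T ∧ F)) ∧ ((F ∨ T) ∧ (T ∨ F))
  step 2: (T ∧ F) ∧ ((F ∨ T) ∧ (T ∨ F))
  step 3: F ∧ ((F ∨ T) ∧ (T ∨ F))
  step 4: F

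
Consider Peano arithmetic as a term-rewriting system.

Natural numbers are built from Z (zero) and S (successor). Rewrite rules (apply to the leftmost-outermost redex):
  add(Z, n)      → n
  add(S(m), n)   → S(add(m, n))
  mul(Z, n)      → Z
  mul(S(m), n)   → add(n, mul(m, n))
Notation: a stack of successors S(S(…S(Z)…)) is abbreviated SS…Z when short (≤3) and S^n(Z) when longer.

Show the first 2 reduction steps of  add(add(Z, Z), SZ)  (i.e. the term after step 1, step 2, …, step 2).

Answer: after 2 steps: SZ

Reduction:
  start: add(add(Z, Z), SZ)
  →1  add(Z, SZ)
  →2  SZ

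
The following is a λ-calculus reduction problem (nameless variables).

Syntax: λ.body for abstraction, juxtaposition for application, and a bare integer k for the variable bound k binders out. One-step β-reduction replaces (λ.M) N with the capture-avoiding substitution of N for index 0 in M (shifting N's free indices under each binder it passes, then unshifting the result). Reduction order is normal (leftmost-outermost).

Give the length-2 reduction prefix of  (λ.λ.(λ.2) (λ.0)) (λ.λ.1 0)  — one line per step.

  start: (λ.λ.(λ.2) (λ.0)) (λ.λ.1 0)
  step 1: λ.(λ.λ.λ.1 0) (λ.0)
  step 2: λ.λ.λ.1 0

Answer: after 2 steps: λ.λ.λ.1 0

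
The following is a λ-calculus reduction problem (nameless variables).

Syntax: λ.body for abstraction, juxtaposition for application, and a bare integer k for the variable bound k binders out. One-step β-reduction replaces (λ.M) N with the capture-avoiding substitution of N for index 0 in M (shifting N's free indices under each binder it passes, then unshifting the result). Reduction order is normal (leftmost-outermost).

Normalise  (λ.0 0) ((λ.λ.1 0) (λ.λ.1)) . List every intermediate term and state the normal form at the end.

  start: (λ.0 0) ((λ.λ.1 0) (λ.λ.1))
  →1  (λ.λ.1 0) (λ.λ.1) ((λ.λ.1 0) (λ.λ.1))
  →2  (λ.(λ.λ.1) 0) ((λ.λ.1 0) (λ.λ.1))
  →3  (λ.λ.1) ((λ.λ.1 0) (λ.λ.1))
  →4  λ.(λ.λ.1 0) (λ.λ.1)
  →5  λ.λ.(λ.λ.1) 0
  →6  λ.λ.λ.1

Answer: normal form = λ.λ.λ.1  (in 6 steps)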